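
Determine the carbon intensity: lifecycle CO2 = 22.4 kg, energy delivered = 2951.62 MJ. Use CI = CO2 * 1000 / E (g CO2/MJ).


CI = CO2 * 1000 / E
= 22.4 * 1000 / 2951.62
= 7.5891 g CO2/MJ

7.5891 g CO2/MJ


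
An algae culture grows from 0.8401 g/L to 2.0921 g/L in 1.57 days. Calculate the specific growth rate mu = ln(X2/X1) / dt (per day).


mu = ln(X2/X1) / dt
= ln(2.0921/0.8401) / 1.57
= 0.5811 per day

0.5811 per day


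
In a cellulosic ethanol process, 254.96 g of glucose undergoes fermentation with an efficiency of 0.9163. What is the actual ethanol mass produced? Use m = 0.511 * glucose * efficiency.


Actual ethanol: m = 0.511 * 254.96 * 0.9163
m = 119.3797 g

119.3797 g


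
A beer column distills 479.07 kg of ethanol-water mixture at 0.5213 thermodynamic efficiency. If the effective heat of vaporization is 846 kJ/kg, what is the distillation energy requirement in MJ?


E = m * 846 / (eta * 1000)
= 479.07 * 846 / (0.5213 * 1000)
= 777.4664 MJ

777.4664 MJ


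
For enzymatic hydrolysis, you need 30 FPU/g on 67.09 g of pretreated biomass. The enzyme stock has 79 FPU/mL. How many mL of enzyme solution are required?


V = dosage * m_sub / activity
V = 30 * 67.09 / 79
V = 25.4772 mL

25.4772 mL


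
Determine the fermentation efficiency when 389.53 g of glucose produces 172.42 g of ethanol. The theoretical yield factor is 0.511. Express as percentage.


Fermentation efficiency = (actual / (0.511 * glucose)) * 100
= (172.42 / (0.511 * 389.53)) * 100
= 86.6215%

86.6215%


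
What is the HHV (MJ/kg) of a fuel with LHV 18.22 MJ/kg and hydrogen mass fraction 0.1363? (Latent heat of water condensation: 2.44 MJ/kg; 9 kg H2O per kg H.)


HHV = LHV + H_frac * 9 * 2.44
= 18.22 + 0.1363 * 9 * 2.44
= 21.2131 MJ/kg

21.2131 MJ/kg


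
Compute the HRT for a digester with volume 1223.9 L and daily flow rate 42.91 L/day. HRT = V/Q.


HRT = V / Q
= 1223.9 / 42.91
= 28.5225 days

28.5225 days


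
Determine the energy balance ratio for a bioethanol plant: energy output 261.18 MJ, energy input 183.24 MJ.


EROI = E_out / E_in
= 261.18 / 183.24
= 1.4253

1.4253


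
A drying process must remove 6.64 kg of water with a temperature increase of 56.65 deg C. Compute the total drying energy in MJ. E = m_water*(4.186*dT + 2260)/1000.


E = m_water * (4.186 * dT + 2260) / 1000
= 6.64 * (4.186 * 56.65 + 2260) / 1000
= 16.5810 MJ

16.5810 MJ


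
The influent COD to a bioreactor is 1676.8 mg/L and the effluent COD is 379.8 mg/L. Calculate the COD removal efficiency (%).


eta = (COD_in - COD_out) / COD_in * 100
= (1676.8 - 379.8) / 1676.8 * 100
= 77.3497%

77.3497%


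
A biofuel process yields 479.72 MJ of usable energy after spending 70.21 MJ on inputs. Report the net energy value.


NEV = E_out - E_in
= 479.72 - 70.21
= 409.5100 MJ

409.5100 MJ


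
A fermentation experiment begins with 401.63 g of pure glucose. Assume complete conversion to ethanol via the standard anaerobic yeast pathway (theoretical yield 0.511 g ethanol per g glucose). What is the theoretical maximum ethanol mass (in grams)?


Theoretical ethanol yield: m_EtOH = 0.511 * m_glucose
m_EtOH = 0.511 * 401.63 = 205.2329 g

205.2329 g


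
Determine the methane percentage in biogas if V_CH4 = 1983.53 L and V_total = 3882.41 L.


CH4% = V_CH4 / V_total * 100
= 1983.53 / 3882.41 * 100
= 51.0902%

51.0902%


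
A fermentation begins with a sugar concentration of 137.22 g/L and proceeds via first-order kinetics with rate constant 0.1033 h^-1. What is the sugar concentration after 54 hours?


S = S0 * exp(-k * t)
S = 137.22 * exp(-0.1033 * 54)
S = 0.5186 g/L

0.5186 g/L


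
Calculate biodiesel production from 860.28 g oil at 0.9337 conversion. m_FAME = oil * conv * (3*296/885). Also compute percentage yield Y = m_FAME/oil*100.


m_FAME = oil * conv * (3 * 296 / 885) = oil * conv * (888/885)
= 860.28 * 0.9337 * 888 / 885
= 805.9663 g
Y = m_FAME / oil * 100 = conv * (888/885) * 100
= 0.9337 * 888 / 885 * 100
= 93.69%

805.9663 g FAME; Y = 93.69%


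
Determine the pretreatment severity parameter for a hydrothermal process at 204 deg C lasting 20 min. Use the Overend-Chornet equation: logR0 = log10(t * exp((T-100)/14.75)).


logR0 = log10(t * exp((T - 100) / 14.75))
= log10(20 * exp((204 - 100) / 14.75))
= 4.3632

4.3632


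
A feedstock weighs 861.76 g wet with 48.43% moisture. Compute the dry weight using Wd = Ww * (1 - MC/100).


Wd = Ww * (1 - MC/100)
= 861.76 * (1 - 48.43/100)
= 444.4096 g

444.4096 g


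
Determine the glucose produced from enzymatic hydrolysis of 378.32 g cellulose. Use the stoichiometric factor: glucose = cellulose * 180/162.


glucose = cellulose * 180/162
= 378.32 * 180/162
= 420.3556 g

420.3556 g


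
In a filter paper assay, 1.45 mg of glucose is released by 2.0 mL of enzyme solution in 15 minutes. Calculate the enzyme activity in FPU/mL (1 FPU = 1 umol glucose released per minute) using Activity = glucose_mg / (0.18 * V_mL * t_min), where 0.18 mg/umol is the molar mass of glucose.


Activity = glucose_mg / (0.18 mg/umol * V_mL * t_min)
= 1.45 / (0.18 * 2.0 * 15)
= 0.2685 FPU/mL

0.2685 FPU/mL


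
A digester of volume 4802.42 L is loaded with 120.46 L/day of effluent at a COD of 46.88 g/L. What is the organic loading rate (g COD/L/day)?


OLR = Q * S / V
= 120.46 * 46.88 / 4802.42
= 1.1759 g/L/day

1.1759 g/L/day


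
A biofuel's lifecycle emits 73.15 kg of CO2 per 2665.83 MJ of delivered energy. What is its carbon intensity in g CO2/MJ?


CI = CO2 * 1000 / E
= 73.15 * 1000 / 2665.83
= 27.4399 g CO2/MJ

27.4399 g CO2/MJ


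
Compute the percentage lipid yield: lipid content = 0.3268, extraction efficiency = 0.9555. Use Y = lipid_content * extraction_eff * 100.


Y = lipid_content * extraction_eff * 100
= 0.3268 * 0.9555 * 100
= 31.2257%

31.2257%


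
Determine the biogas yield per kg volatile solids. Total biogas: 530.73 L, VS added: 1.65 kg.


Y = V / VS
= 530.73 / 1.65
= 321.6545 L/kg VS

321.6545 L/kg VS


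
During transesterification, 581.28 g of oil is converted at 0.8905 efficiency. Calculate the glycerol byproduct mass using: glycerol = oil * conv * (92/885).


glycerol = oil * conv * (92/885)
= 581.28 * 0.8905 * 92 / 885
= 53.8101 g

53.8101 g


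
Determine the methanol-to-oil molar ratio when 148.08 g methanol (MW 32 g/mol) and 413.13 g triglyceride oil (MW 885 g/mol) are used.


Molar ratio = n_MeOH / n_oil = (MeOH/32) / (oil/885) = (MeOH * 885) / (32 * oil)
= (148.08 * 885) / (32 * 413.13)
= 9.9130

9.9130


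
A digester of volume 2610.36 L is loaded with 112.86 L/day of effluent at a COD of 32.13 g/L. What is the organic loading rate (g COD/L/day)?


OLR = Q * S / V
= 112.86 * 32.13 / 2610.36
= 1.3892 g/L/day

1.3892 g/L/day


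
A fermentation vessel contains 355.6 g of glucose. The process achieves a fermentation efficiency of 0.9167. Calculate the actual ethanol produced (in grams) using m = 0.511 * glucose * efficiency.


Actual ethanol: m = 0.511 * 355.6 * 0.9167
m = 166.5750 g

166.5750 g


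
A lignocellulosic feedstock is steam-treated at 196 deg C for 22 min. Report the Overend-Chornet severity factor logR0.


logR0 = log10(t * exp((T - 100) / 14.75))
= log10(22 * exp((196 - 100) / 14.75))
= 4.1690

4.1690


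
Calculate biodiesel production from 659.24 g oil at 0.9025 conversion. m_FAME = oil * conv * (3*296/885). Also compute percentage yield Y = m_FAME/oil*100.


m_FAME = oil * conv * (3 * 296 / 885) = oil * conv * (888/885)
= 659.24 * 0.9025 * 888 / 885
= 596.9809 g
Y = m_FAME / oil * 100 = conv * (888/885) * 100
= 0.9025 * 888 / 885 * 100
= 90.56%

596.9809 g FAME; Y = 90.56%


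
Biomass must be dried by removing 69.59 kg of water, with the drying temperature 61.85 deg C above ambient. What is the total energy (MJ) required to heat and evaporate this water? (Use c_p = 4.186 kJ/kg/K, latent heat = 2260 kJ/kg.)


E = m_water * (4.186 * dT + 2260) / 1000
= 69.59 * (4.186 * 61.85 + 2260) / 1000
= 175.2905 MJ

175.2905 MJ


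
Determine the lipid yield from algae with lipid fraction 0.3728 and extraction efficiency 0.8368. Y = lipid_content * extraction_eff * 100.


Y = lipid_content * extraction_eff * 100
= 0.3728 * 0.8368 * 100
= 31.1959%

31.1959%


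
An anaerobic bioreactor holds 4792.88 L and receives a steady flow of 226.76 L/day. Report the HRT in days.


HRT = V / Q
= 4792.88 / 226.76
= 21.1364 days

21.1364 days


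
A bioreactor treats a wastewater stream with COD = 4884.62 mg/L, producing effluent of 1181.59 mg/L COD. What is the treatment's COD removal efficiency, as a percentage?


eta = (COD_in - COD_out) / COD_in * 100
= (4884.62 - 1181.59) / 4884.62 * 100
= 75.8100%

75.8100%


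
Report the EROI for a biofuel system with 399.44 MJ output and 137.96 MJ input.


EROI = E_out / E_in
= 399.44 / 137.96
= 2.8953

2.8953


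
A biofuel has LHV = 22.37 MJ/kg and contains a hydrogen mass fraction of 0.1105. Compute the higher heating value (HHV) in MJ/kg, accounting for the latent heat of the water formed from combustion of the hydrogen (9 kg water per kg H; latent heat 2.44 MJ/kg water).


HHV = LHV + H_frac * 9 * 2.44
= 22.37 + 0.1105 * 9 * 2.44
= 24.7966 MJ/kg

24.7966 MJ/kg


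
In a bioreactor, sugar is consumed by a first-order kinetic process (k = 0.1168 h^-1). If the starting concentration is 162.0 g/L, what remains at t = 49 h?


S = S0 * exp(-k * t)
S = 162.0 * exp(-0.1168 * 49)
S = 0.5296 g/L

0.5296 g/L


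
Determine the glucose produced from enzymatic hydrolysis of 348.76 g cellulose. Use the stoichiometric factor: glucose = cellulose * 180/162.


glucose = cellulose * 180/162
= 348.76 * 180/162
= 387.5111 g

387.5111 g


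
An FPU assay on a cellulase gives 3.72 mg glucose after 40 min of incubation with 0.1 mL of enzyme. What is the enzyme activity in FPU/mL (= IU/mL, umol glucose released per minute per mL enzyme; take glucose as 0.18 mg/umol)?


Activity = glucose_mg / (0.18 mg/umol * V_mL * t_min)
= 3.72 / (0.18 * 0.1 * 40)
= 5.1667 FPU/mL

5.1667 FPU/mL


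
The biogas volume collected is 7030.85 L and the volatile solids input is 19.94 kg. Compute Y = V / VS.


Y = V / VS
= 7030.85 / 19.94
= 352.6003 L/kg VS

352.6003 L/kg VS


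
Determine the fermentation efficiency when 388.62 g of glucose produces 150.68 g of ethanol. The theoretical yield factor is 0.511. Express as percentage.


Fermentation efficiency = (actual / (0.511 * glucose)) * 100
= (150.68 / (0.511 * 388.62)) * 100
= 75.8769%

75.8769%


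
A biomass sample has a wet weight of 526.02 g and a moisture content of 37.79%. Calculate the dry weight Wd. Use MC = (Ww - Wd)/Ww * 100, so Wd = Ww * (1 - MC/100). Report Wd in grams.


Wd = Ww * (1 - MC/100)
= 526.02 * (1 - 37.79/100)
= 327.2370 g

327.2370 g


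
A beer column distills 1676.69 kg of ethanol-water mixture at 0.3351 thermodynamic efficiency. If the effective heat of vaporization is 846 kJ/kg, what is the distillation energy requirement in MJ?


E = m * 846 / (eta * 1000)
= 1676.69 * 846 / (0.3351 * 1000)
= 4233.0043 MJ

4233.0043 MJ


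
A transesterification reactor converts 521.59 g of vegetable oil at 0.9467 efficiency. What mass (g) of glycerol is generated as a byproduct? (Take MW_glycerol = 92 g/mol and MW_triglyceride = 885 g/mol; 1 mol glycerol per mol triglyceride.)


glycerol = oil * conv * (92/885)
= 521.59 * 0.9467 * 92 / 885
= 51.3318 g

51.3318 g


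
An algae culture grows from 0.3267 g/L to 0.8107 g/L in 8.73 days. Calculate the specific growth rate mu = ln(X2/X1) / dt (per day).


mu = ln(X2/X1) / dt
= ln(0.8107/0.3267) / 8.73
= 0.1041 per day

0.1041 per day


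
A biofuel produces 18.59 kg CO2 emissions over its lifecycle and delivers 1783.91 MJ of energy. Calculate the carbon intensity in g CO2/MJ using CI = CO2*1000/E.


CI = CO2 * 1000 / E
= 18.59 * 1000 / 1783.91
= 10.4209 g CO2/MJ

10.4209 g CO2/MJ


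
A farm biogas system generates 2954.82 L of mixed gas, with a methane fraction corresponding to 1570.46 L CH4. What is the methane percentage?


CH4% = V_CH4 / V_total * 100
= 1570.46 / 2954.82 * 100
= 53.1491%

53.1491%


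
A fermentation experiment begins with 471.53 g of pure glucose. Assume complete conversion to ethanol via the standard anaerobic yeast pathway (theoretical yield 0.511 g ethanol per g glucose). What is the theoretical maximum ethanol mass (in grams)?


Theoretical ethanol yield: m_EtOH = 0.511 * m_glucose
m_EtOH = 0.511 * 471.53 = 240.9518 g

240.9518 g


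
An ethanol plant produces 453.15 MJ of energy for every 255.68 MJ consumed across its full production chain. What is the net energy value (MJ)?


NEV = E_out - E_in
= 453.15 - 255.68
= 197.4700 MJ

197.4700 MJ


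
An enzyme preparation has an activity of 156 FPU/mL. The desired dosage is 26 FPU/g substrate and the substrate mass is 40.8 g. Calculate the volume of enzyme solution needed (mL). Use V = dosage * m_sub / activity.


V = dosage * m_sub / activity
V = 26 * 40.8 / 156
V = 6.8000 mL

6.8000 mL


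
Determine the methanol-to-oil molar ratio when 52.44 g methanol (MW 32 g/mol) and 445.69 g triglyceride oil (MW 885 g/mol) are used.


Molar ratio = n_MeOH / n_oil = (MeOH/32) / (oil/885) = (MeOH * 885) / (32 * oil)
= (52.44 * 885) / (32 * 445.69)
= 3.2540

3.2540


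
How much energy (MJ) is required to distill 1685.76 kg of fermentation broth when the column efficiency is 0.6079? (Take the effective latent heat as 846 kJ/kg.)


E = m * 846 / (eta * 1000)
= 1685.76 * 846 / (0.6079 * 1000)
= 2346.0322 MJ

2346.0322 MJ


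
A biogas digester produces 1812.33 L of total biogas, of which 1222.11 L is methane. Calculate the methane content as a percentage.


CH4% = V_CH4 / V_total * 100
= 1222.11 / 1812.33 * 100
= 67.4331%

67.4331%


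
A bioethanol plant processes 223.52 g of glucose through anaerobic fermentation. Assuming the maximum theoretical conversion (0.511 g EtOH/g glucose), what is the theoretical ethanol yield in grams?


Theoretical ethanol yield: m_EtOH = 0.511 * m_glucose
m_EtOH = 0.511 * 223.52 = 114.2187 g

114.2187 g


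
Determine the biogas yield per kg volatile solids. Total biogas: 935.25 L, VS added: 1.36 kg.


Y = V / VS
= 935.25 / 1.36
= 687.6838 L/kg VS

687.6838 L/kg VS


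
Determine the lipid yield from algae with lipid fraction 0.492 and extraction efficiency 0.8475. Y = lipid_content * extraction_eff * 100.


Y = lipid_content * extraction_eff * 100
= 0.492 * 0.8475 * 100
= 41.6970%

41.6970%


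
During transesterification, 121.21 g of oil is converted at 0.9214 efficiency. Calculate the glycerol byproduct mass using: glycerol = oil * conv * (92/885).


glycerol = oil * conv * (92/885)
= 121.21 * 0.9214 * 92 / 885
= 11.6100 g

11.6100 g


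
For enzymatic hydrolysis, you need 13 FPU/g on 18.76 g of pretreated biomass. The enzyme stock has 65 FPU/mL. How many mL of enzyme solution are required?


V = dosage * m_sub / activity
V = 13 * 18.76 / 65
V = 3.7520 mL

3.7520 mL


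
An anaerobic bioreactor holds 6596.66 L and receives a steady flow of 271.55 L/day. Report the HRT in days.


HRT = V / Q
= 6596.66 / 271.55
= 24.2926 days

24.2926 days


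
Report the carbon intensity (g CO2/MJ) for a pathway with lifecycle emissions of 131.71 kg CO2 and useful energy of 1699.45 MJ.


CI = CO2 * 1000 / E
= 131.71 * 1000 / 1699.45
= 77.5015 g CO2/MJ

77.5015 g CO2/MJ


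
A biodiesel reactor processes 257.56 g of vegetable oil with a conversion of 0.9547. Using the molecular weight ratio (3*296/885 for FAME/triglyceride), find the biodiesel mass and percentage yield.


m_FAME = oil * conv * (3 * 296 / 885) = oil * conv * (888/885)
= 257.56 * 0.9547 * 888 / 885
= 246.7261 g
Y = m_FAME / oil * 100 = conv * (888/885) * 100
= 0.9547 * 888 / 885 * 100
= 95.79%

246.7261 g FAME; Y = 95.79%


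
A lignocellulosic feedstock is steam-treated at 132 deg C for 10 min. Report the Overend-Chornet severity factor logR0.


logR0 = log10(t * exp((T - 100) / 14.75))
= log10(10 * exp((132 - 100) / 14.75))
= 1.9422

1.9422


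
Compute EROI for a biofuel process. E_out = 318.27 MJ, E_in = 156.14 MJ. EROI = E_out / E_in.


EROI = E_out / E_in
= 318.27 / 156.14
= 2.0384

2.0384


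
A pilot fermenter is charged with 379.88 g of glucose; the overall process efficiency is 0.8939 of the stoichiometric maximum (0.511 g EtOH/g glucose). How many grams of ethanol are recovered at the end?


Actual ethanol: m = 0.511 * 379.88 * 0.8939
m = 173.5227 g

173.5227 g


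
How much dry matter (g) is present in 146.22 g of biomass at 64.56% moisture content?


Wd = Ww * (1 - MC/100)
= 146.22 * (1 - 64.56/100)
= 51.8204 g

51.8204 g


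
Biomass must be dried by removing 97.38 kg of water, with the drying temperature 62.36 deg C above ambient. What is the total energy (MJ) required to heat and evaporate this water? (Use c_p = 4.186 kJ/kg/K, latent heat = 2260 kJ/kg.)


E = m_water * (4.186 * dT + 2260) / 1000
= 97.38 * (4.186 * 62.36 + 2260) / 1000
= 245.4988 MJ

245.4988 MJ


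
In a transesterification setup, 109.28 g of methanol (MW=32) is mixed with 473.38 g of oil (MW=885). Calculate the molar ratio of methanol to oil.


Molar ratio = n_MeOH / n_oil = (MeOH/32) / (oil/885) = (MeOH * 885) / (32 * oil)
= (109.28 * 885) / (32 * 473.38)
= 6.3845

6.3845


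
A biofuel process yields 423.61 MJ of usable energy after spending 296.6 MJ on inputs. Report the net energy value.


NEV = E_out - E_in
= 423.61 - 296.6
= 127.0100 MJ

127.0100 MJ


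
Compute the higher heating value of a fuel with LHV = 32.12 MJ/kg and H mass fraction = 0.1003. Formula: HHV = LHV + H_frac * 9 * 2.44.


HHV = LHV + H_frac * 9 * 2.44
= 32.12 + 0.1003 * 9 * 2.44
= 34.3226 MJ/kg

34.3226 MJ/kg


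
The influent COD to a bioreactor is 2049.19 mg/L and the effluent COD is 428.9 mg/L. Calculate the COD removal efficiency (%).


eta = (COD_in - COD_out) / COD_in * 100
= (2049.19 - 428.9) / 2049.19 * 100
= 79.0698%

79.0698%


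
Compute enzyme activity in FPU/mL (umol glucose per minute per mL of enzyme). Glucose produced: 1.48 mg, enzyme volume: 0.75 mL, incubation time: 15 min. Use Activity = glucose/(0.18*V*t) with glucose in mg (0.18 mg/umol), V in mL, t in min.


Activity = glucose_mg / (0.18 mg/umol * V_mL * t_min)
= 1.48 / (0.18 * 0.75 * 15)
= 0.7309 FPU/mL

0.7309 FPU/mL


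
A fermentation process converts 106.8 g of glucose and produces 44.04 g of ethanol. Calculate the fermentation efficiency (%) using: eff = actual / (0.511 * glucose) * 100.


Fermentation efficiency = (actual / (0.511 * glucose)) * 100
= (44.04 / (0.511 * 106.8)) * 100
= 80.6966%

80.6966%


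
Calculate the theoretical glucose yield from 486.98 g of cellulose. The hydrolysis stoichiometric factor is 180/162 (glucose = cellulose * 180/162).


glucose = cellulose * 180/162
= 486.98 * 180/162
= 541.0889 g

541.0889 g


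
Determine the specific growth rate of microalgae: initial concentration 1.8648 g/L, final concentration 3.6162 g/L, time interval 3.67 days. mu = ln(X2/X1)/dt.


mu = ln(X2/X1) / dt
= ln(3.6162/1.8648) / 3.67
= 0.1805 per day

0.1805 per day


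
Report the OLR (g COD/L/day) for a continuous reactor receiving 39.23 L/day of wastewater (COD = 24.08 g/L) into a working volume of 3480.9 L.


OLR = Q * S / V
= 39.23 * 24.08 / 3480.9
= 0.2714 g/L/day

0.2714 g/L/day


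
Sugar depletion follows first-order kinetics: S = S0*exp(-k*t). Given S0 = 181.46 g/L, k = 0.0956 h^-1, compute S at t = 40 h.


S = S0 * exp(-k * t)
S = 181.46 * exp(-0.0956 * 40)
S = 3.9631 g/L

3.9631 g/L


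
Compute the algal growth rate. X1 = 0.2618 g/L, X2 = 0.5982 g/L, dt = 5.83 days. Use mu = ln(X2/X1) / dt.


mu = ln(X2/X1) / dt
= ln(0.5982/0.2618) / 5.83
= 0.1417 per day

0.1417 per day


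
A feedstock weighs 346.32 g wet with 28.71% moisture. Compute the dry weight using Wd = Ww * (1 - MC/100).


Wd = Ww * (1 - MC/100)
= 346.32 * (1 - 28.71/100)
= 246.8915 g

246.8915 g


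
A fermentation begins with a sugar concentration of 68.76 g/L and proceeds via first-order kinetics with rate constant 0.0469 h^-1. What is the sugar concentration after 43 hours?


S = S0 * exp(-k * t)
S = 68.76 * exp(-0.0469 * 43)
S = 9.1515 g/L

9.1515 g/L


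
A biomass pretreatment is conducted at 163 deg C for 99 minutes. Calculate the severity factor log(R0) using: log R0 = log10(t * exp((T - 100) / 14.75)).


logR0 = log10(t * exp((T - 100) / 14.75))
= log10(99 * exp((163 - 100) / 14.75))
= 3.8506

3.8506


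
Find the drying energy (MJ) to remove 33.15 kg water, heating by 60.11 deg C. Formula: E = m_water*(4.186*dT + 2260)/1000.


E = m_water * (4.186 * dT + 2260) / 1000
= 33.15 * (4.186 * 60.11 + 2260) / 1000
= 83.2602 MJ

83.2602 MJ


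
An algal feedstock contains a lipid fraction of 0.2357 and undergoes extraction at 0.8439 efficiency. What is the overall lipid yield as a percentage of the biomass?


Y = lipid_content * extraction_eff * 100
= 0.2357 * 0.8439 * 100
= 19.8907%

19.8907%


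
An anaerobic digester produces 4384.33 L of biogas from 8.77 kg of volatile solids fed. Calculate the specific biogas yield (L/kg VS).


Y = V / VS
= 4384.33 / 8.77
= 499.9236 L/kg VS

499.9236 L/kg VS


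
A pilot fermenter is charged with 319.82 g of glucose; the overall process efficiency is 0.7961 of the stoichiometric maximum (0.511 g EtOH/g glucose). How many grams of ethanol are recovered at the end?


Actual ethanol: m = 0.511 * 319.82 * 0.7961
m = 130.1050 g

130.1050 g


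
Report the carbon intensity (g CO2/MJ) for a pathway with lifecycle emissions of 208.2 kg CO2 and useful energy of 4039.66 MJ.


CI = CO2 * 1000 / E
= 208.2 * 1000 / 4039.66
= 51.5390 g CO2/MJ

51.5390 g CO2/MJ


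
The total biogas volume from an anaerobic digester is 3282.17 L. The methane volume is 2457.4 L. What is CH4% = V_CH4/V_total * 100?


CH4% = V_CH4 / V_total * 100
= 2457.4 / 3282.17 * 100
= 74.8712%

74.8712%


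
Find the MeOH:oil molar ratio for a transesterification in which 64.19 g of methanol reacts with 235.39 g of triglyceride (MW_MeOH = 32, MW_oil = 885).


Molar ratio = n_MeOH / n_oil = (MeOH/32) / (oil/885) = (MeOH * 885) / (32 * oil)
= (64.19 * 885) / (32 * 235.39)
= 7.5418

7.5418


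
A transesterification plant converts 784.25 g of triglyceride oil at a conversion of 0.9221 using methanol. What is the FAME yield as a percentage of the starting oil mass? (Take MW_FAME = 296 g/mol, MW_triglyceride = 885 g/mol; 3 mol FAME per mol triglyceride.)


m_FAME = oil * conv * (3 * 296 / 885) = oil * conv * (888/885)
= 784.25 * 0.9221 * 888 / 885
= 725.6083 g
Y = m_FAME / oil * 100 = conv * (888/885) * 100
= 0.9221 * 888 / 885 * 100
= 92.52%

92.52%


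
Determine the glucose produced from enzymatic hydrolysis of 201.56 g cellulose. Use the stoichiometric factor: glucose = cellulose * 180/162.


glucose = cellulose * 180/162
= 201.56 * 180/162
= 223.9556 g

223.9556 g


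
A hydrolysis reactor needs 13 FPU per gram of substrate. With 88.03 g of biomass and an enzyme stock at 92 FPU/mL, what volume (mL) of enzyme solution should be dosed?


V = dosage * m_sub / activity
V = 13 * 88.03 / 92
V = 12.4390 mL

12.4390 mL


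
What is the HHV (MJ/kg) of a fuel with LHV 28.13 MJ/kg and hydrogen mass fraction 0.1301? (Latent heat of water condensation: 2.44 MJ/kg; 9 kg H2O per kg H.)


HHV = LHV + H_frac * 9 * 2.44
= 28.13 + 0.1301 * 9 * 2.44
= 30.9870 MJ/kg

30.9870 MJ/kg


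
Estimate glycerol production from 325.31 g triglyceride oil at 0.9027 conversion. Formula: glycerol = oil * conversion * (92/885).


glycerol = oil * conv * (92/885)
= 325.31 * 0.9027 * 92 / 885
= 30.5271 g

30.5271 g


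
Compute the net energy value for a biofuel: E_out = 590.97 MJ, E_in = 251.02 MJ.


NEV = E_out - E_in
= 590.97 - 251.02
= 339.9500 MJ

339.9500 MJ


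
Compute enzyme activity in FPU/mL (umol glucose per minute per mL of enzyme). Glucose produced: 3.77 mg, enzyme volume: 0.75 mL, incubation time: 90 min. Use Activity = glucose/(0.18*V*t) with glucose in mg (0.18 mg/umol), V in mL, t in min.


Activity = glucose_mg / (0.18 mg/umol * V_mL * t_min)
= 3.77 / (0.18 * 0.75 * 90)
= 0.3103 FPU/mL

0.3103 FPU/mL


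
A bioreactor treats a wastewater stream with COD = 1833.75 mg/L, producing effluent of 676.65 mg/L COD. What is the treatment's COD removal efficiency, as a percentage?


eta = (COD_in - COD_out) / COD_in * 100
= (1833.75 - 676.65) / 1833.75 * 100
= 63.1002%

63.1002%


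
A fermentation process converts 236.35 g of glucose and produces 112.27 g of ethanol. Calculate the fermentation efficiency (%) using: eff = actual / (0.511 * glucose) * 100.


Fermentation efficiency = (actual / (0.511 * glucose)) * 100
= (112.27 / (0.511 * 236.35)) * 100
= 92.9581%

92.9581%


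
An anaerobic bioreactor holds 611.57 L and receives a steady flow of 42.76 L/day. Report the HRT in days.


HRT = V / Q
= 611.57 / 42.76
= 14.3024 days

14.3024 days


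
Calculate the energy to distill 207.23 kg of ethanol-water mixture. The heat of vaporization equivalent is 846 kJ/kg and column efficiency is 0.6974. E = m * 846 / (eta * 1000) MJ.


E = m * 846 / (eta * 1000)
= 207.23 * 846 / (0.6974 * 1000)
= 251.3860 MJ

251.3860 MJ


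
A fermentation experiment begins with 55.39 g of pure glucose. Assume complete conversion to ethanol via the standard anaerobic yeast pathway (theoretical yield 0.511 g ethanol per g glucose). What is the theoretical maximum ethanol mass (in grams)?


Theoretical ethanol yield: m_EtOH = 0.511 * m_glucose
m_EtOH = 0.511 * 55.39 = 28.3043 g

28.3043 g


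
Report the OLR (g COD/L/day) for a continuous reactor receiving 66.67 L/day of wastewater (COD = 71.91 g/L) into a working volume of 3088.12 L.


OLR = Q * S / V
= 66.67 * 71.91 / 3088.12
= 1.5525 g/L/day

1.5525 g/L/day


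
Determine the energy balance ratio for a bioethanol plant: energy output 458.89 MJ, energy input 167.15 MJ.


EROI = E_out / E_in
= 458.89 / 167.15
= 2.7454

2.7454


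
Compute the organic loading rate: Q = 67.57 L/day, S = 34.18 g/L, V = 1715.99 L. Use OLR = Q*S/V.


OLR = Q * S / V
= 67.57 * 34.18 / 1715.99
= 1.3459 g/L/day

1.3459 g/L/day


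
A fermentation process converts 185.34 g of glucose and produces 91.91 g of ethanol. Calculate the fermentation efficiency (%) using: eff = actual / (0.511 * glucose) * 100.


Fermentation efficiency = (actual / (0.511 * glucose)) * 100
= (91.91 / (0.511 * 185.34)) * 100
= 97.0449%

97.0449%


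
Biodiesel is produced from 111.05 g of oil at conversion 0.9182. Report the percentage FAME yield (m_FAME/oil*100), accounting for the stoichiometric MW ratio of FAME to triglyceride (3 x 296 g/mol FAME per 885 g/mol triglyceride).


m_FAME = oil * conv * (3 * 296 / 885) = oil * conv * (888/885)
= 111.05 * 0.9182 * 888 / 885
= 102.3118 g
Y = m_FAME / oil * 100 = conv * (888/885) * 100
= 0.9182 * 888 / 885 * 100
= 92.13%

92.13%


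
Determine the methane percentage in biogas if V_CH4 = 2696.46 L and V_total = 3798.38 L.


CH4% = V_CH4 / V_total * 100
= 2696.46 / 3798.38 * 100
= 70.9897%

70.9897%


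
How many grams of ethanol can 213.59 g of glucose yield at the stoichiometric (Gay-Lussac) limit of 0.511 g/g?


Theoretical ethanol yield: m_EtOH = 0.511 * m_glucose
m_EtOH = 0.511 * 213.59 = 109.1445 g

109.1445 g


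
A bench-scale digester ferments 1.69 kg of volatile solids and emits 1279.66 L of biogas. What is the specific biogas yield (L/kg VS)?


Y = V / VS
= 1279.66 / 1.69
= 757.1953 L/kg VS

757.1953 L/kg VS


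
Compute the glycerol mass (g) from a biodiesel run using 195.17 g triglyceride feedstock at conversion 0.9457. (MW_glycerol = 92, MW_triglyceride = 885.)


glycerol = oil * conv * (92/885)
= 195.17 * 0.9457 * 92 / 885
= 19.1872 g

19.1872 g


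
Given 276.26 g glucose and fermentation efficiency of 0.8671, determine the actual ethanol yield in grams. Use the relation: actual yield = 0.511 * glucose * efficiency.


Actual ethanol: m = 0.511 * 276.26 * 0.8671
m = 122.4075 g

122.4075 g


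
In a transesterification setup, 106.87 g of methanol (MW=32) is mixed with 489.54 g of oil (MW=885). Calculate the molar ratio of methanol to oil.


Molar ratio = n_MeOH / n_oil = (MeOH/32) / (oil/885) = (MeOH * 885) / (32 * oil)
= (106.87 * 885) / (32 * 489.54)
= 6.0376

6.0376


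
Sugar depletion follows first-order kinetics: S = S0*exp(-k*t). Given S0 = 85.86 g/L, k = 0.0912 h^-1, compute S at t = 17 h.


S = S0 * exp(-k * t)
S = 85.86 * exp(-0.0912 * 17)
S = 18.2163 g/L

18.2163 g/L


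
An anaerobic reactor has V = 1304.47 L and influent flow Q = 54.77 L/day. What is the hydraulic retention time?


HRT = V / Q
= 1304.47 / 54.77
= 23.8172 days

23.8172 days


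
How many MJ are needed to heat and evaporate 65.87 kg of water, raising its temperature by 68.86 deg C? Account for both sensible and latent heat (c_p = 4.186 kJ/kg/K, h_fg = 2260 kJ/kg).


E = m_water * (4.186 * dT + 2260) / 1000
= 65.87 * (4.186 * 68.86 + 2260) / 1000
= 167.8531 MJ

167.8531 MJ


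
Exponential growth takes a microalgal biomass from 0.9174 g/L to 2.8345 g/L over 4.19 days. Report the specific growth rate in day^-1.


mu = ln(X2/X1) / dt
= ln(2.8345/0.9174) / 4.19
= 0.2692 per day

0.2692 per day


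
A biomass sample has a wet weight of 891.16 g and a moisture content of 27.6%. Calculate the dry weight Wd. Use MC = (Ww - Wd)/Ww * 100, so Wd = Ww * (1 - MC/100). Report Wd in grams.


Wd = Ww * (1 - MC/100)
= 891.16 * (1 - 27.6/100)
= 645.1998 g

645.1998 g


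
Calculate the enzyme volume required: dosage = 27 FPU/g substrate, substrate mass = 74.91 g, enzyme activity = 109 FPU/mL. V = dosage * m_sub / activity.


V = dosage * m_sub / activity
V = 27 * 74.91 / 109
V = 18.5557 mL

18.5557 mL


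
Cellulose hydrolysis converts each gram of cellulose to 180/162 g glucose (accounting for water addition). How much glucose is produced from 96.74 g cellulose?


glucose = cellulose * 180/162
= 96.74 * 180/162
= 107.4889 g

107.4889 g


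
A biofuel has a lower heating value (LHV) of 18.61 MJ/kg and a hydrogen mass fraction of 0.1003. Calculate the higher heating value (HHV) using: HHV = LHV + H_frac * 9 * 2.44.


HHV = LHV + H_frac * 9 * 2.44
= 18.61 + 0.1003 * 9 * 2.44
= 20.8126 MJ/kg

20.8126 MJ/kg


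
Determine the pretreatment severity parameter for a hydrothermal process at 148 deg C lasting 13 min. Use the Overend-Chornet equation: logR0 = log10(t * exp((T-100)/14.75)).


logR0 = log10(t * exp((T - 100) / 14.75))
= log10(13 * exp((148 - 100) / 14.75))
= 2.5272

2.5272


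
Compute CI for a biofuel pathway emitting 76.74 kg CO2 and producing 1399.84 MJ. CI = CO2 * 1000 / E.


CI = CO2 * 1000 / E
= 76.74 * 1000 / 1399.84
= 54.8206 g CO2/MJ

54.8206 g CO2/MJ


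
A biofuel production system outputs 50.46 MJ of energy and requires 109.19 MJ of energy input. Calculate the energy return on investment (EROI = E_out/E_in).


EROI = E_out / E_in
= 50.46 / 109.19
= 0.4621

0.4621


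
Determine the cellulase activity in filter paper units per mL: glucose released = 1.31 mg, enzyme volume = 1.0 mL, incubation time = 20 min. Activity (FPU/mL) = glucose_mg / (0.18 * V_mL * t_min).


Activity = glucose_mg / (0.18 mg/umol * V_mL * t_min)
= 1.31 / (0.18 * 1.0 * 20)
= 0.3639 FPU/mL

0.3639 FPU/mL


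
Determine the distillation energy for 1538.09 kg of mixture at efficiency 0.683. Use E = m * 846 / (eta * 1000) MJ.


E = m * 846 / (eta * 1000)
= 1538.09 * 846 / (0.683 * 1000)
= 1905.1598 MJ

1905.1598 MJ


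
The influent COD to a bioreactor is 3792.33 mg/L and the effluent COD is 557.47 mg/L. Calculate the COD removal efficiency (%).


eta = (COD_in - COD_out) / COD_in * 100
= (3792.33 - 557.47) / 3792.33 * 100
= 85.3001%

85.3001%


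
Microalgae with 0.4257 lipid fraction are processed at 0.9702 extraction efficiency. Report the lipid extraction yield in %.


Y = lipid_content * extraction_eff * 100
= 0.4257 * 0.9702 * 100
= 41.3014%

41.3014%


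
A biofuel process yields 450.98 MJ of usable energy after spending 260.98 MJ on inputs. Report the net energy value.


NEV = E_out - E_in
= 450.98 - 260.98
= 190.0000 MJ

190.0000 MJ


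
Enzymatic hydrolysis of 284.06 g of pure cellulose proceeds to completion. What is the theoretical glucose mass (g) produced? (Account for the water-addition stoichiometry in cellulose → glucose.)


glucose = cellulose * 180/162
= 284.06 * 180/162
= 315.6222 g

315.6222 g


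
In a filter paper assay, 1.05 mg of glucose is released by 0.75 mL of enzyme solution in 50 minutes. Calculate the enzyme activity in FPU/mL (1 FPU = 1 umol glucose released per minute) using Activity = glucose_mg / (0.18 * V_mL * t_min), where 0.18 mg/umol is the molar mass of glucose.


Activity = glucose_mg / (0.18 mg/umol * V_mL * t_min)
= 1.05 / (0.18 * 0.75 * 50)
= 0.1556 FPU/mL

0.1556 FPU/mL


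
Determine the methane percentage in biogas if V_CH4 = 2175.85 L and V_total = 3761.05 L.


CH4% = V_CH4 / V_total * 100
= 2175.85 / 3761.05 * 100
= 57.8522%

57.8522%


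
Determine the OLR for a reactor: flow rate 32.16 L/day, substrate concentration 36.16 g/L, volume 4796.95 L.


OLR = Q * S / V
= 32.16 * 36.16 / 4796.95
= 0.2424 g/L/day

0.2424 g/L/day


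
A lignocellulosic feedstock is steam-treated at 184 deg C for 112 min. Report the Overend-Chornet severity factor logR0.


logR0 = log10(t * exp((T - 100) / 14.75))
= log10(112 * exp((184 - 100) / 14.75))
= 4.5225

4.5225


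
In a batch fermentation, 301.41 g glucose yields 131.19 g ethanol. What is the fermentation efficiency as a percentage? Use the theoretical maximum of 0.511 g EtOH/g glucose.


Fermentation efficiency = (actual / (0.511 * glucose)) * 100
= (131.19 / (0.511 * 301.41)) * 100
= 85.1770%

85.1770%


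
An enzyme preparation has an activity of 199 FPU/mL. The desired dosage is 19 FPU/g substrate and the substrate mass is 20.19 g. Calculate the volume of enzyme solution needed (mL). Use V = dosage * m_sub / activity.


V = dosage * m_sub / activity
V = 19 * 20.19 / 199
V = 1.9277 mL

1.9277 mL


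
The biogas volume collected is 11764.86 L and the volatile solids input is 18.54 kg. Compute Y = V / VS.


Y = V / VS
= 11764.86 / 18.54
= 634.5663 L/kg VS

634.5663 L/kg VS


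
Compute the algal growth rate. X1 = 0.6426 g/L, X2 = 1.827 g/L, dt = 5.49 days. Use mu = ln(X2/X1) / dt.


mu = ln(X2/X1) / dt
= ln(1.827/0.6426) / 5.49
= 0.1903 per day

0.1903 per day


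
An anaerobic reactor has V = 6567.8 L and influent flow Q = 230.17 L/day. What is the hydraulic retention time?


HRT = V / Q
= 6567.8 / 230.17
= 28.5346 days

28.5346 days


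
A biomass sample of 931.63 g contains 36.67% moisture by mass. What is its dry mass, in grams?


Wd = Ww * (1 - MC/100)
= 931.63 * (1 - 36.67/100)
= 590.0013 g

590.0013 g


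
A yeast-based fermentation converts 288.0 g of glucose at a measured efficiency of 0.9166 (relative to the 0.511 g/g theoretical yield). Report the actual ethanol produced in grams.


Actual ethanol: m = 0.511 * 288.0 * 0.9166
m = 134.8942 g

134.8942 g


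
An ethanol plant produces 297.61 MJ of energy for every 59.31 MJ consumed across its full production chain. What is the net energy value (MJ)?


NEV = E_out - E_in
= 297.61 - 59.31
= 238.3000 MJ

238.3000 MJ


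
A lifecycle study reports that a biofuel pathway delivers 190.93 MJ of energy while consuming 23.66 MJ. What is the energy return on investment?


EROI = E_out / E_in
= 190.93 / 23.66
= 8.0697

8.0697


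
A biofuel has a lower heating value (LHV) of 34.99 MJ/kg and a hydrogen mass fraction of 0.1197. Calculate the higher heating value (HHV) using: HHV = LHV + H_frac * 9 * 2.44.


HHV = LHV + H_frac * 9 * 2.44
= 34.99 + 0.1197 * 9 * 2.44
= 37.6186 MJ/kg

37.6186 MJ/kg


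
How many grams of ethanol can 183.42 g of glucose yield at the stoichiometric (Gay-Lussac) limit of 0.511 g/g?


Theoretical ethanol yield: m_EtOH = 0.511 * m_glucose
m_EtOH = 0.511 * 183.42 = 93.7276 g

93.7276 g


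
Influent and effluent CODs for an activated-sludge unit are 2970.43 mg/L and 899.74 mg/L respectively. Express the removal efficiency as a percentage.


eta = (COD_in - COD_out) / COD_in * 100
= (2970.43 - 899.74) / 2970.43 * 100
= 69.7101%

69.7101%


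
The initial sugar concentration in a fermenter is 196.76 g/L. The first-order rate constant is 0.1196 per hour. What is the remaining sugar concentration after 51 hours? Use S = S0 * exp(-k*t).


S = S0 * exp(-k * t)
S = 196.76 * exp(-0.1196 * 51)
S = 0.4415 g/L

0.4415 g/L


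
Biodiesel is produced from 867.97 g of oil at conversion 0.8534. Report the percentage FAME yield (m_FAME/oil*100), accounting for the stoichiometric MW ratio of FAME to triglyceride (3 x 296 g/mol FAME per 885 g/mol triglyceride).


m_FAME = oil * conv * (3 * 296 / 885) = oil * conv * (888/885)
= 867.97 * 0.8534 * 888 / 885
= 743.2365 g
Y = m_FAME / oil * 100 = conv * (888/885) * 100
= 0.8534 * 888 / 885 * 100
= 85.63%

85.63%


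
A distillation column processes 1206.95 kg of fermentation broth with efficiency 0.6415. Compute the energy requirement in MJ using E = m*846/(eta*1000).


E = m * 846 / (eta * 1000)
= 1206.95 * 846 / (0.6415 * 1000)
= 1591.7065 MJ

1591.7065 MJ


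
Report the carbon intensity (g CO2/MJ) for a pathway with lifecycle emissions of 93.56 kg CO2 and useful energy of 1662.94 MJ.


CI = CO2 * 1000 / E
= 93.56 * 1000 / 1662.94
= 56.2618 g CO2/MJ

56.2618 g CO2/MJ


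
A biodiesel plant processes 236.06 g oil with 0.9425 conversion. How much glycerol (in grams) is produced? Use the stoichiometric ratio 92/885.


glycerol = oil * conv * (92/885)
= 236.06 * 0.9425 * 92 / 885
= 23.1285 g

23.1285 g


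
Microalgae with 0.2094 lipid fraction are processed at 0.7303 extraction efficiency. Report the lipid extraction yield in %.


Y = lipid_content * extraction_eff * 100
= 0.2094 * 0.7303 * 100
= 15.2925%

15.2925%


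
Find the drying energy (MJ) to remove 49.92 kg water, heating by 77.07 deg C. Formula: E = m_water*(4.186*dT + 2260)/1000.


E = m_water * (4.186 * dT + 2260) / 1000
= 49.92 * (4.186 * 77.07 + 2260) / 1000
= 128.9241 MJ

128.9241 MJ


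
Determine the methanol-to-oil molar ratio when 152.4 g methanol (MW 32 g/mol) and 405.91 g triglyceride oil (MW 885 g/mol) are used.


Molar ratio = n_MeOH / n_oil = (MeOH/32) / (oil/885) = (MeOH * 885) / (32 * oil)
= (152.4 * 885) / (32 * 405.91)
= 10.3836

10.3836


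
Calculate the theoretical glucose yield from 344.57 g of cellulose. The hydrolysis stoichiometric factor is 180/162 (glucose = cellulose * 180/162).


glucose = cellulose * 180/162
= 344.57 * 180/162
= 382.8556 g

382.8556 g


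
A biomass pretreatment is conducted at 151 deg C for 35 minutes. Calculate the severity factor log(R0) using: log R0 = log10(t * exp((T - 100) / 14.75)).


logR0 = log10(t * exp((T - 100) / 14.75))
= log10(35 * exp((151 - 100) / 14.75))
= 3.0457

3.0457


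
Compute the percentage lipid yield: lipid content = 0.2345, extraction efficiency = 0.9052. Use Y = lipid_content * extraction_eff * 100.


Y = lipid_content * extraction_eff * 100
= 0.2345 * 0.9052 * 100
= 21.2269%

21.2269%


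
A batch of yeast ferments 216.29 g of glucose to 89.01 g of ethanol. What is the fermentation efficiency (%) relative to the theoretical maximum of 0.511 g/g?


Fermentation efficiency = (actual / (0.511 * glucose)) * 100
= (89.01 / (0.511 * 216.29)) * 100
= 80.5344%

80.5344%


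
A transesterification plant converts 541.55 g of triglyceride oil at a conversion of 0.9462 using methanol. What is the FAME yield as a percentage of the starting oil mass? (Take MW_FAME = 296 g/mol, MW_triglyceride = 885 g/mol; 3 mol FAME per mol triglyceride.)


m_FAME = oil * conv * (3 * 296 / 885) = oil * conv * (888/885)
= 541.55 * 0.9462 * 888 / 885
= 514.1516 g
Y = m_FAME / oil * 100 = conv * (888/885) * 100
= 0.9462 * 888 / 885 * 100
= 94.94%

94.94%
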